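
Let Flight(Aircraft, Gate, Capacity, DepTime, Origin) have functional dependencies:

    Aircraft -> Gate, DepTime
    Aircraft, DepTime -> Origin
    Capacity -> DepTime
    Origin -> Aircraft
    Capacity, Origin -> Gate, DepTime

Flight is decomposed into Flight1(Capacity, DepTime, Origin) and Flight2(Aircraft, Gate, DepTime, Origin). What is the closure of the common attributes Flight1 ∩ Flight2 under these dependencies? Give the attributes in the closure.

Aircraft, Gate, DepTime, Origin

Flight1 ∩ Flight2 = {DepTime, Origin}.
Origin → Aircraft applies, adding Aircraft
Aircraft → Gate, DepTime applies, adding Gate
Closure: {Aircraft, Gate, DepTime, Origin}.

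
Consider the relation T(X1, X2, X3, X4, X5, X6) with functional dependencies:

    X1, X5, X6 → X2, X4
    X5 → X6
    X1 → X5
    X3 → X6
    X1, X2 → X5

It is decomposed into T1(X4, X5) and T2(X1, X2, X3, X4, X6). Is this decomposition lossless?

Common attributes: T1 ∩ T2 = {X4}.
No dependency enlarges {X4}, so (X4)⁺ = {X4}.
The closure contains neither all of T1 = {X4, X5} nor all of T2 = {X1, X2, X3, X4, X6}, so the common attributes are not a superkey of either fragment. The join is lossy.

No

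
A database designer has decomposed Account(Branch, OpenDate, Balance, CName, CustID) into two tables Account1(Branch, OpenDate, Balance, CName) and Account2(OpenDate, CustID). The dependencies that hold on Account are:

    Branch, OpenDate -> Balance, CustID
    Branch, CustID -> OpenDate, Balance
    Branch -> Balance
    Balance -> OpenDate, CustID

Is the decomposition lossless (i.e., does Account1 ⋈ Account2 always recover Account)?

No

Common attributes: Account1 ∩ Account2 = {OpenDate}.
No dependency enlarges {OpenDate}, so (OpenDate)⁺ = {OpenDate}.
The closure contains neither all of Account1 = {Branch, OpenDate, Balance, CName} nor all of Account2 = {OpenDate, CustID}, so the common attributes are not a superkey of either fragment. The join is lossy.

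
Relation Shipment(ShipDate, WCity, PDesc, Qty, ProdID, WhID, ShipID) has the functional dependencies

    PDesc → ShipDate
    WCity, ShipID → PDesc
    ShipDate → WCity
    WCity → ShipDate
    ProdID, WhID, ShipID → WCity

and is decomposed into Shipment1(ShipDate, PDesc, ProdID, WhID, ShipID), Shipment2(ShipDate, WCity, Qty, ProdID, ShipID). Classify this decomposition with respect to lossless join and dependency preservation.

lossy but dependency-preserving

Lossless test: (ShipDate, ProdID, ShipID)⁺ = {ShipDate, WCity, PDesc, ProdID, ShipID}, which is a superkey of neither fragment — lossy.
Dependency preservation: WCity, ShipID → PDesc; ProdID, WhID, ShipID → WCity are not contained in any single fragment, but the restricted closure of each left-hand side across the fragments still reaches the right-hand side; the remaining FDs each lie inside some fragment. All dependencies are preserved.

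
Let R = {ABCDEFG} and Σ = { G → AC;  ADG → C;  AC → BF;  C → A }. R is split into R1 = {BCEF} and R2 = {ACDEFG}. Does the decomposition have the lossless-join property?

Common attributes: R1 ∩ R2 = {CEF}.
Closure of {CEF}: C → A applies, adding A; AC → BF applies, adding B. So (CEF)⁺ = {ABCEF}.
This closure contains every attribute of R1, so R1 ∩ R2 → R1. The join is lossless.

Yes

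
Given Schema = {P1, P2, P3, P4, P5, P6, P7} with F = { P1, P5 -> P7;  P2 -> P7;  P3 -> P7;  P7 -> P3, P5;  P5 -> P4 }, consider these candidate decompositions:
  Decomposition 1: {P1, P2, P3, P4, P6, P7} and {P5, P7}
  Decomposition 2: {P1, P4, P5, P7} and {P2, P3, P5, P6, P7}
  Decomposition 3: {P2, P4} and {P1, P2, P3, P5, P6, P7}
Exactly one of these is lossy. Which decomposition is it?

Decomposition 2

Decomposition 1: common = {P7}, closure = {P3, P4, P5, P7} → lossless.
Decomposition 2: common = {P5, P7}, closure = {P3, P4, P5, P7} → lossy.
Decomposition 3: common = {P2}, closure = {P2, P3, P4, P5, P7} → lossless.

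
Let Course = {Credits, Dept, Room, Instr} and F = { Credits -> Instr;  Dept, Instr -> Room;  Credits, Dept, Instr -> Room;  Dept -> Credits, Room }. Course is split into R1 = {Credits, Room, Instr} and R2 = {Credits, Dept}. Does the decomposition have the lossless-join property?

No

Common attributes: R1 ∩ R2 = {Credits}.
Closure of {Credits}: Credits → Instr applies, adding Instr. So (Credits)⁺ = {Credits, Instr}.
The closure contains neither all of R1 = {Credits, Room, Instr} nor all of R2 = {Credits, Dept}, so the common attributes are not a superkey of either fragment. The join is lossy.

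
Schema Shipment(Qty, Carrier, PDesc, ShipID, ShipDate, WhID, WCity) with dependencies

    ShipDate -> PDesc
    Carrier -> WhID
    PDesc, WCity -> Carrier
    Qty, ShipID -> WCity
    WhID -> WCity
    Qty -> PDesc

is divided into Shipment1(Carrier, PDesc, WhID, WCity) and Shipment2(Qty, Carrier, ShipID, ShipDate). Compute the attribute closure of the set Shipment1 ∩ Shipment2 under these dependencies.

Carrier, WhID, WCity

Shipment1 ∩ Shipment2 = {Carrier}.
Carrier → WhID applies, adding WhID
WhID → WCity applies, adding WCity
Closure: {Carrier, WhID, WCity}.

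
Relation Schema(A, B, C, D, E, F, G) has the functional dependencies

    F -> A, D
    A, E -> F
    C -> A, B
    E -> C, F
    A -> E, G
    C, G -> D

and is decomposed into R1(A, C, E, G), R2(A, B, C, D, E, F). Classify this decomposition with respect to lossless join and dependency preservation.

lossless and dependency-preserving

Lossless test: (A, C, E)⁺ = {A, B, C, D, E, F, G}, which contains all of one fragment — lossless.
Dependency preservation: C, G → D is not contained in any single fragment, but the restricted closure of its left-hand side across the fragments still reaches the right-hand side; the remaining FDs each lie inside some fragment. All dependencies are preserved.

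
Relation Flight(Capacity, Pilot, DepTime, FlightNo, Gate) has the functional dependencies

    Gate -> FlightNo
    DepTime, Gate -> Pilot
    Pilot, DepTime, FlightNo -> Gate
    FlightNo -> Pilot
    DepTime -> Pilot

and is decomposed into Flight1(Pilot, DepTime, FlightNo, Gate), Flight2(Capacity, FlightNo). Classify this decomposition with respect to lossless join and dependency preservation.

Lossless test: (FlightNo)⁺ = {Pilot, FlightNo}, which is a superkey of neither fragment — lossy.
Dependency preservation: every FD's attributes lie within a single fragment, so each can be enforced locally — preserved.

lossy but dependency-preserving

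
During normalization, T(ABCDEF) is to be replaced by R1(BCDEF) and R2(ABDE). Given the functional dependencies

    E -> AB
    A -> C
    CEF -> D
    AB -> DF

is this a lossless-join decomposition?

Yes

Common attributes: R1 ∩ R2 = {BDE}.
Closure of {BDE}: E → AB applies, adding A; A → C applies, adding C; AB → DF applies, adding F. So (BDE)⁺ = {ABCDEF}.
This closure contains every attribute of R1, so R1 ∩ R2 → R1. The join is lossless.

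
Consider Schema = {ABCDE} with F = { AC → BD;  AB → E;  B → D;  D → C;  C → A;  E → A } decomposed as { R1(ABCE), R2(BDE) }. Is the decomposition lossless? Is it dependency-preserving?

lossless and dependency-preserving

Lossless test: (BE)⁺ = {ABCDE}, which contains all of one fragment — lossless.
Dependency preservation: AC → BD; D → C are not contained in any single fragment, but the restricted closure of each left-hand side across the fragments still reaches the right-hand side; the remaining FDs each lie inside some fragment. All dependencies are preserved.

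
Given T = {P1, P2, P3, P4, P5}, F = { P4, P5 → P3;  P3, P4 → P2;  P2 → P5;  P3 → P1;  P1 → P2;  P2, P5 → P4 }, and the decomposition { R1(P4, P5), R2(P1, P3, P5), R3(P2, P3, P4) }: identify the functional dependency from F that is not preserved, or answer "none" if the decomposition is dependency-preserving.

P4, P5 → P3

Check P4, P5 → P3: no single fragment contains all of {P3, P4, P5}, and the restricted closure of {P4, P5} across the fragments never reaches {P3}.
P3, P4 → P2 is preserved.
P2 → P5 is preserved.
P3 → P1 is preserved.
P1 → P2 is preserved.
P2, P5 → P4 is preserved.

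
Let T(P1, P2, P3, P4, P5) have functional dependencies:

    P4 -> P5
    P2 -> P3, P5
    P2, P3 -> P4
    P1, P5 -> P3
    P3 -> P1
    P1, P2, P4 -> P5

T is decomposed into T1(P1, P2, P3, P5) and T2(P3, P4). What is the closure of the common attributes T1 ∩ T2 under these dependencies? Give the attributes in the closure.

T1 ∩ T2 = {P3}.
P3 → P1 applies, adding P1
Closure: {P1, P3}.

P1, P3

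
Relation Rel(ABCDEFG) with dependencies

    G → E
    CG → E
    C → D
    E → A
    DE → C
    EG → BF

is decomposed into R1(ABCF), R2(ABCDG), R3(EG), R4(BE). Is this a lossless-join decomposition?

Chase test. Columns are ABCDEFG; row i has aⱼ where attribute j ∈ Ri, else bᵢⱼ.
Initial tableau (one row per fragment):
  row 1: a1 a2 a3 b14 b15 a6 b17
  row 2: a1 a2 a3 a4 b25 b26 a7
  row 3: b31 b32 b33 b34 a5 b36 a7
  row 4: b41 a2 b43 b44 a5 b46 b47
Rows 2 and 3 agree on G; apply G→E and equate their E entries.
Rows 1 and 2 agree on C; apply C→D and equate their D entries.
Rows 2 and 3 agree on E; apply E→A and equate their A entries.
Rows 2 and 4 agree on E; apply E→A and equate their A entries.
Rows 2 and 3 agree on EG; apply EG→BF and equate their BF entries.
No row becomes fully distinguished — the join is lossy.

No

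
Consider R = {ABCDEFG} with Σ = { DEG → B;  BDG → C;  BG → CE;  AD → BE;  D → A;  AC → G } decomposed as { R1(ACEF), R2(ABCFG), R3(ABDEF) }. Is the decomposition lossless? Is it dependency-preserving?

lossy and not dependency-preserving

Lossless test (chase): Rows 1 and 2 agree on AC; apply AC→G and equate their G entries. No row becomes fully distinguished — the join is lossy.
Dependency preservation: the restricted closure of {BG} across the fragments never reaches {CE}, so BG → CE cannot be enforced without a join — not preserved.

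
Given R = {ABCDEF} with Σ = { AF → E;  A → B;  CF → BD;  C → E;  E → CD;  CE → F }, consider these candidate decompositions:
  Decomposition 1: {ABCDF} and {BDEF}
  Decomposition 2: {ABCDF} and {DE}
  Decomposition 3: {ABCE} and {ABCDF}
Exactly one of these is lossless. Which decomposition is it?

Decomposition 1: common = {BDF}, closure = {BDF} → lossy.
Decomposition 2: common = {D}, closure = {D} → lossy.
Decomposition 3: common = {ABC}, closure = {ABCDEF} → lossless.

Decomposition 3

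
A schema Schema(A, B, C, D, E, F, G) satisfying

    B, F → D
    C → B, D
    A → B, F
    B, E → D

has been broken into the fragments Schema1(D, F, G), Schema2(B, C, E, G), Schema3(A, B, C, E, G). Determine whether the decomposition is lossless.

No

Chase test. Columns are A, B, C, D, E, F, G; row i has aⱼ where attribute j ∈ Schemai, else bᵢⱼ.
Initial tableau (one row per fragment):
  row 1: b11 b12 b13 a4 b15 a6 a7
  row 2: b21 a2 a3 b24 a5 b26 a7
  row 3: a1 a2 a3 b34 a5 b36 a7
Rows 2 and 3 agree on C; apply C→B, D and equate their B, D entries.
No row becomes fully distinguished — the join is lossy.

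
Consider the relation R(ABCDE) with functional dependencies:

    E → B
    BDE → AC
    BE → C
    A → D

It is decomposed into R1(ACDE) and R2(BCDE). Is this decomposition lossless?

Common attributes: R1 ∩ R2 = {CDE}.
Closure of {CDE}: E → B applies, adding B; BDE → AC applies, adding A. So (CDE)⁺ = {ABCDE}.
This closure contains every attribute of R1, so R1 ∩ R2 → R1. The join is lossless.

Yes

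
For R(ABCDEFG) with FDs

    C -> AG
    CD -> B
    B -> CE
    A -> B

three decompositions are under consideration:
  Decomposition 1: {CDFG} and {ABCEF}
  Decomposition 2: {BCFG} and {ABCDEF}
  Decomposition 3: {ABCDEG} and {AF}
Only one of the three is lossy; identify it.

Decomposition 1: common = {CF}, closure = {ABCEFG} → lossless.
Decomposition 2: common = {BCF}, closure = {ABCEFG} → lossless.
Decomposition 3: common = {A}, closure = {ABCEG} → lossy.

Decomposition 3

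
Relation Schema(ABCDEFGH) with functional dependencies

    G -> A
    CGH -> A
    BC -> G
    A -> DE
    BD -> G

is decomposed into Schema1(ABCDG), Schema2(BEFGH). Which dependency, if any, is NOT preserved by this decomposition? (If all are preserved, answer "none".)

A -> DE

Check A → DE: no single fragment contains all of {ADE}, and the restricted closure of {A} across the fragments never reaches {DE}.
G → A is preserved.
CGH → A is preserved.
BC → G is preserved.
BD → G is preserved.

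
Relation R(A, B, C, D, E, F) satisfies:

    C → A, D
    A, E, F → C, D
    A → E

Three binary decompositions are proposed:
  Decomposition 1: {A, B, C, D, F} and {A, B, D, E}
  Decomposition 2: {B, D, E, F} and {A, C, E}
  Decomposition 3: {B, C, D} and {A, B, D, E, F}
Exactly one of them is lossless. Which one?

Decomposition 1

Decomposition 1: common = {A, B, D}, closure = {A, B, D, E} → lossless.
Decomposition 2: common = {E}, closure = {E} → lossy.
Decomposition 3: common = {B, D}, closure = {B, D} → lossy.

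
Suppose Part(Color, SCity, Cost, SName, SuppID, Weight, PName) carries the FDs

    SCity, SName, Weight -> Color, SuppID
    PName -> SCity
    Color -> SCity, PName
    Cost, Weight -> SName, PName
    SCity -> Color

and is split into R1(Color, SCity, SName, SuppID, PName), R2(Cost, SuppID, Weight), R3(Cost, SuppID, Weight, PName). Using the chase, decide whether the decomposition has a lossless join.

Chase test. Columns are Color, SCity, Cost, SName, SuppID, Weight, PName; row i has aⱼ where attribute j ∈ Ri, else bᵢⱼ.
Initial tableau (one row per fragment):
  row 1: a1 a2 b13 a4 a5 b16 a7
  row 2: b21 b22 a3 b24 a5 a6 b27
  row 3: b31 b32 a3 b34 a5 a6 a7
Rows 1 and 3 agree on PName; apply PName→SCity and equate their SCity entries.
Rows 2 and 3 agree on Cost, Weight; apply Cost, Weight→SName, PName and equate their SName, PName entries.
Rows 1 and 3 agree on SCity; apply SCity→Color and equate their Color entries.
Rows 1 and 2 agree on PName; apply PName→SCity and equate their SCity entries.
Rows 1 and 2 agree on SCity; apply SCity→Color and equate their Color entries.
No row becomes fully distinguished — the join is lossy.

No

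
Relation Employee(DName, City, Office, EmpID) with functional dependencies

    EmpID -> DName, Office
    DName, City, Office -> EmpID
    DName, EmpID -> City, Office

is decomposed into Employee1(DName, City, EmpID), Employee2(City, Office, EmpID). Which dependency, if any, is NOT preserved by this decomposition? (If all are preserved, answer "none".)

Check DName, City, Office → EmpID: no single fragment contains all of {DName, City, Office, EmpID}, and the restricted closure of {DName, City, Office} across the fragments never reaches {EmpID}.
EmpID → DName, Office is preserved.
DName, EmpID → City, Office is preserved.

DName, City, Office -> EmpID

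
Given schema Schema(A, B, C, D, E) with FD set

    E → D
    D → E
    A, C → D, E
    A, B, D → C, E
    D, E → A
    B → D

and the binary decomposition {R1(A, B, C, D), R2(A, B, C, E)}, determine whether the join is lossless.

Common attributes: R1 ∩ R2 = {A, B, C}.
Closure of {A, B, C}: A, C → D, E applies, adding D, E. So (A, B, C)⁺ = {A, B, C, D, E}.
This closure contains every attribute of R1, so R1 ∩ R2 → R1. The join is lossless.

Yes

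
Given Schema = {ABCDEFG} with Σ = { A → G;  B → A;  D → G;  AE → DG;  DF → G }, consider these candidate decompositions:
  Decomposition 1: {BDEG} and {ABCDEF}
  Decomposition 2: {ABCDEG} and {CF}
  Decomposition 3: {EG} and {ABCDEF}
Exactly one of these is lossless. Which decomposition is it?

Decomposition 1: common = {BDE}, closure = {ABDEG} → lossless.
Decomposition 2: common = {C}, closure = {C} → lossy.
Decomposition 3: common = {E}, closure = {E} → lossy.

Decomposition 1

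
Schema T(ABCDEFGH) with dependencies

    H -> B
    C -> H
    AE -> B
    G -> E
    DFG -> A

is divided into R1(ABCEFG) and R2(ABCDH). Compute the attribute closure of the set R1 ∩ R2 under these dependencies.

R1 ∩ R2 = {ABC}.
C → H applies, adding H
Closure: {ABCH}.

ABCH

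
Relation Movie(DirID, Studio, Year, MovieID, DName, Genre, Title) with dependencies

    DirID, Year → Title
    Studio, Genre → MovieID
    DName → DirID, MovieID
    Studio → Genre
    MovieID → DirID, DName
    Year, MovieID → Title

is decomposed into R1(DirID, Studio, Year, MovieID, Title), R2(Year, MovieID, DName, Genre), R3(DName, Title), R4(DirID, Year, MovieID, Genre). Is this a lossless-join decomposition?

Chase test. Columns are DirID, Studio, Year, MovieID, DName, Genre, Title; row i has aⱼ where attribute j ∈ Ri, else bᵢⱼ.
Initial tableau (one row per fragment):
  row 1: a1 a2 a3 a4 b15 b16 a7
  row 2: b21 b22 a3 a4 a5 a6 b27
  row 3: b31 b32 b33 b34 a5 b36 a7
  row 4: a1 b42 a3 a4 b45 a6 b47
Rows 1 and 4 agree on DirID, Year; apply DirID, Year→Title and equate their Title entries.
Rows 2 and 3 agree on DName; apply DName→DirID, MovieID and equate their DirID, MovieID entries.
Rows 1 and 2 agree on MovieID; apply MovieID→DirID, DName and equate their DirID, DName entries.
Rows 1 and 4 agree on MovieID; apply MovieID→DirID, DName and equate their DirID, DName entries.
Rows 1 and 2 agree on Year, MovieID; apply Year, MovieID→Title and equate their Title entries.
No row becomes fully distinguished — the join is lossy.

No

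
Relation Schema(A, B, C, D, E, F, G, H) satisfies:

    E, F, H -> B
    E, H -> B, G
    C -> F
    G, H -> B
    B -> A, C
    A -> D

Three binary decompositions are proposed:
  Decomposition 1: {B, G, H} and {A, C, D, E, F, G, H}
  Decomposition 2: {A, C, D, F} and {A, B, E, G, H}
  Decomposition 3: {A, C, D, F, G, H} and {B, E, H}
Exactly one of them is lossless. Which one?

Decomposition 1

Decomposition 1: common = {G, H}, closure = {A, B, C, D, F, G, H} → lossless.
Decomposition 2: common = {A}, closure = {A, D} → lossy.
Decomposition 3: common = {H}, closure = {H} → lossy.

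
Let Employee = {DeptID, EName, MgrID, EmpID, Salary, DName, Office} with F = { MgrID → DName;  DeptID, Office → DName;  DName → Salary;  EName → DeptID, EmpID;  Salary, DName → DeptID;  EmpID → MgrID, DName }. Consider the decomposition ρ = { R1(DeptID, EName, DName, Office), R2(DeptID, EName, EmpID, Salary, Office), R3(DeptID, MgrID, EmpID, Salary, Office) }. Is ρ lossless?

Yes

Chase test. Columns are DeptID, EName, MgrID, EmpID, Salary, DName, Office; row i has aⱼ where attribute j ∈ Ri, else bᵢⱼ.
Initial tableau (one row per fragment):
  row 1: a1 a2 b13 b14 b15 a6 a7
  row 2: a1 a2 b23 a4 a5 b26 a7
  row 3: a1 b32 a3 a4 a5 b36 a7
Rows 1 and 2 agree on DeptID, Office; apply DeptID, Office→DName and equate their DName entries.
Rows 1 and 3 agree on DeptID, Office; apply DeptID, Office→DName and equate their DName entries.
Rows 1 and 2 agree on DName; apply DName→Salary and equate their Salary entries.
Rows 1 and 2 agree on EName; apply EName→DeptID, EmpID and equate their DeptID, EmpID entries.
Rows 1 and 2 agree on EmpID; apply EmpID→MgrID, DName and equate their MgrID, DName entries.
Rows 1 and 3 agree on EmpID; apply EmpID→MgrID, DName and equate their MgrID, DName entries.
Row 1 is now all distinguished symbols — the join is lossless.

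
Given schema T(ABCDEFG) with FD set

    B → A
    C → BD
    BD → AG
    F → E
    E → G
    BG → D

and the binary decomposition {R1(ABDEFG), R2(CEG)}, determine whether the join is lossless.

Common attributes: R1 ∩ R2 = {EG}.
No dependency enlarges {EG}, so (EG)⁺ = {EG}.
The closure contains neither all of R1 = {ABDEFG} nor all of R2 = {CEG}, so the common attributes are not a superkey of either fragment. The join is lossy.

No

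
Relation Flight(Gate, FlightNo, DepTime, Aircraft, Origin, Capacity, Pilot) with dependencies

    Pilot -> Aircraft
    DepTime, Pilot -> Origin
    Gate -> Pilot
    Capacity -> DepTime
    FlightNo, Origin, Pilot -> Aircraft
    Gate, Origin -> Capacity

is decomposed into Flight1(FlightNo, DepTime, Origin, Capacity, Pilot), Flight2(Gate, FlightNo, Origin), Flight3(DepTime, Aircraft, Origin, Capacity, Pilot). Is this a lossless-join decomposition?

No

Chase test. Columns are Gate, FlightNo, DepTime, Aircraft, Origin, Capacity, Pilot; row i has aⱼ where attribute j ∈ Flighti, else bᵢⱼ.
Initial tableau (one row per fragment):
  row 1: b11 a2 a3 b14 a5 a6 a7
  row 2: a1 a2 b23 b24 a5 b26 b27
  row 3: b31 b32 a3 a4 a5 a6 a7
Rows 1 and 3 agree on Pilot; apply Pilot→Aircraft and equate their Aircraft entries.
No row becomes fully distinguished — the join is lossy.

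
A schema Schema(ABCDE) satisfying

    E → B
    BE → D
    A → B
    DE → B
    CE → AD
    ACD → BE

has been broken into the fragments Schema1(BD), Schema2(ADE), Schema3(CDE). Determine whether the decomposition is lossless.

No

Chase test. Columns are ABCDE; row i has aⱼ where attribute j ∈ Schemai, else bᵢⱼ.
Initial tableau (one row per fragment):
  row 1: b11 a2 b13 a4 b15
  row 2: a1 b22 b23 a4 a5
  row 3: b31 b32 a3 a4 a5
Rows 2 and 3 agree on E; apply E→B and equate their B entries.
No row becomes fully distinguished — the join is lossy.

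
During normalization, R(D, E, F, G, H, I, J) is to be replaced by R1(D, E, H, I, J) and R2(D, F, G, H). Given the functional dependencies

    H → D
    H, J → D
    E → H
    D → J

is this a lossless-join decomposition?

Common attributes: R1 ∩ R2 = {D, H}.
Closure of {D, H}: D → J applies, adding J. So (D, H)⁺ = {D, H, J}.
The closure contains neither all of R1 = {D, E, H, I, J} nor all of R2 = {D, F, G, H}, so the common attributes are not a superkey of either fragment. The join is lossy.

No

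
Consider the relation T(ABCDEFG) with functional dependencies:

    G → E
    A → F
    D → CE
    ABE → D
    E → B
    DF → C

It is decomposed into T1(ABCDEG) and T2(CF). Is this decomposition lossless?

Common attributes: T1 ∩ T2 = {C}.
No dependency enlarges {C}, so (C)⁺ = {C}.
The closure contains neither all of T1 = {ABCDEG} nor all of T2 = {CF}, so the common attributes are not a superkey of either fragment. The join is lossy.

No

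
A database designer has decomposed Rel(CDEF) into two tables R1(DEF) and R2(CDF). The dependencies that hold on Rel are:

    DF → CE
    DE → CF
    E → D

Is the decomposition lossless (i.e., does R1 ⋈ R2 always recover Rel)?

Yes

Common attributes: R1 ∩ R2 = {DF}.
Closure of {DF}: DF → CE applies, adding CE. So (DF)⁺ = {CDEF}.
This closure contains every attribute of R1, so R1 ∩ R2 → R1. The join is lossless.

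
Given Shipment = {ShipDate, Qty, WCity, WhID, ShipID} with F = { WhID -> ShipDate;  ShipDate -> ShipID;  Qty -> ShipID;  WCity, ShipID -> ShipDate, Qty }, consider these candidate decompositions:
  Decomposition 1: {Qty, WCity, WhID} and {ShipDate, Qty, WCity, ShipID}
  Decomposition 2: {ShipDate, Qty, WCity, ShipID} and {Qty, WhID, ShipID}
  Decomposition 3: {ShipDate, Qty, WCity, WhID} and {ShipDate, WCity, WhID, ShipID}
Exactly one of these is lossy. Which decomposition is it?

Decomposition 1: common = {Qty, WCity}, closure = {ShipDate, Qty, WCity, ShipID} → lossless.
Decomposition 2: common = {Qty, ShipID}, closure = {Qty, ShipID} → lossy.
Decomposition 3: common = {ShipDate, WCity, WhID}, closure = {ShipDate, Qty, WCity, WhID, ShipID} → lossless.

Decomposition 2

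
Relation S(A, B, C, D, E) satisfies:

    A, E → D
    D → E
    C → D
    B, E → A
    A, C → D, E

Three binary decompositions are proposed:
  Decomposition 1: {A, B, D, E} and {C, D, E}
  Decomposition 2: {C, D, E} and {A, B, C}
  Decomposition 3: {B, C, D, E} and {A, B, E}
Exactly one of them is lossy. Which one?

Decomposition 1

Decomposition 1: common = {D, E}, closure = {D, E} → lossy.
Decomposition 2: common = {C}, closure = {C, D, E} → lossless.
Decomposition 3: common = {B, E}, closure = {A, B, D, E} → lossless.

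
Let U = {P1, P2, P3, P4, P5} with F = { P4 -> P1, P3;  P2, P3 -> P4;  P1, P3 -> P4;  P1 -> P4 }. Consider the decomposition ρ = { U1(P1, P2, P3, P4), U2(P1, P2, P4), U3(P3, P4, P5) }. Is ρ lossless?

No

Chase test. Columns are P1, P2, P3, P4, P5; row i has aⱼ where attribute j ∈ Ui, else bᵢⱼ.
Initial tableau (one row per fragment):
  row 1: a1 a2 a3 a4 b15
  row 2: a1 a2 b23 a4 b25
  row 3: b31 b32 a3 a4 a5
Rows 1 and 2 agree on P4; apply P4→P1, P3 and equate their P1, P3 entries.
Rows 1 and 3 agree on P4; apply P4→P1, P3 and equate their P1, P3 entries.
No row becomes fully distinguished — the join is lossy.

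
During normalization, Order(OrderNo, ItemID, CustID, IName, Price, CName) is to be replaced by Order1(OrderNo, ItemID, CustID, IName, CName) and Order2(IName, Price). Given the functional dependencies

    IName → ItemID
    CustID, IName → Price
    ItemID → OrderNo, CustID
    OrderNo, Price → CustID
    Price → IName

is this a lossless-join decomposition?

Common attributes: Order1 ∩ Order2 = {IName}.
Closure of {IName}: IName → ItemID applies, adding ItemID; ItemID → OrderNo, CustID applies, adding OrderNo, CustID; CustID, IName → Price applies, adding Price. So (IName)⁺ = {OrderNo, ItemID, CustID, IName, Price}.
This closure contains every attribute of Order2, so Order1 ∩ Order2 → Order2. The join is lossless.

Yes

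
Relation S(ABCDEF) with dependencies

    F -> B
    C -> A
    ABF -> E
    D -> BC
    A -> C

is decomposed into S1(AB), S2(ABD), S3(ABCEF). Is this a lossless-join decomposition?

Chase test. Columns are ABCDEF; row i has aⱼ where attribute j ∈ Si, else bᵢⱼ.
Initial tableau (one row per fragment):
  row 1: a1 a2 b13 b14 b15 b16
  row 2: a1 a2 b23 a4 b25 b26
  row 3: a1 a2 a3 b34 a5 a6
Rows 1 and 2 agree on A; apply A→C and equate their C entries.
Rows 1 and 3 agree on A; apply A→C and equate their C entries.
No row becomes fully distinguished — the join is lossy.

No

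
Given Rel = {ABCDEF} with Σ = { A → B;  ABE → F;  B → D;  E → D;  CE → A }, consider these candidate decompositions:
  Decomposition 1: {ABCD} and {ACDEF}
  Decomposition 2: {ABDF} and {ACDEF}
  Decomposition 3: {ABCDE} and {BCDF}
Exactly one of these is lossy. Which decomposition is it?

Decomposition 1: common = {ACD}, closure = {ABCD} → lossless.
Decomposition 2: common = {ADF}, closure = {ABDF} → lossless.
Decomposition 3: common = {BCD}, closure = {BCD} → lossy.

Decomposition 3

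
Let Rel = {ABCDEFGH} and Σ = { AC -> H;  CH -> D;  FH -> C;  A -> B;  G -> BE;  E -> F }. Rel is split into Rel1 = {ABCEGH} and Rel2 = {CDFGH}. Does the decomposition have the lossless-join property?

Common attributes: Rel1 ∩ Rel2 = {CGH}.
Closure of {CGH}: CH → D applies, adding D; G → BE applies, adding BE; E → F applies, adding F. So (CGH)⁺ = {BCDEFGH}.
This closure contains every attribute of Rel2, so Rel1 ∩ Rel2 → Rel2. The join is lossless.

Yes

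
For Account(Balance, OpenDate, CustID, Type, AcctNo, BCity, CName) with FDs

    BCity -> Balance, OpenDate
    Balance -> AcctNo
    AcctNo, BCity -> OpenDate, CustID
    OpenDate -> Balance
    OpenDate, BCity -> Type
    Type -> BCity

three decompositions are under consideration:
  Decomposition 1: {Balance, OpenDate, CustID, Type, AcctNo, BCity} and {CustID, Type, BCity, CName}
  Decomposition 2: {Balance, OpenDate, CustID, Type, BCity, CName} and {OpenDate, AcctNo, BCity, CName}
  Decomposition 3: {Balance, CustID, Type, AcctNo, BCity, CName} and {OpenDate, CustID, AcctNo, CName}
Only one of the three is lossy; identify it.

Decomposition 3

Decomposition 1: common = {CustID, Type, BCity}, closure = {Balance, OpenDate, CustID, Type, AcctNo, BCity} → lossless.
Decomposition 2: common = {OpenDate, BCity, CName}, closure = {Balance, OpenDate, CustID, Type, AcctNo, BCity, CName} → lossless.
Decomposition 3: common = {CustID, AcctNo, CName}, closure = {CustID, AcctNo, CName} → lossy.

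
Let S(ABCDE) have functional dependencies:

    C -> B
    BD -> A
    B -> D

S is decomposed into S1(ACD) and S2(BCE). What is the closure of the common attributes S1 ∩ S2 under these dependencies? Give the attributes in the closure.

ABCD

S1 ∩ S2 = {C}.
C → B applies, adding B
B → D applies, adding D
BD → A applies, adding A
Closure: {ABCD}.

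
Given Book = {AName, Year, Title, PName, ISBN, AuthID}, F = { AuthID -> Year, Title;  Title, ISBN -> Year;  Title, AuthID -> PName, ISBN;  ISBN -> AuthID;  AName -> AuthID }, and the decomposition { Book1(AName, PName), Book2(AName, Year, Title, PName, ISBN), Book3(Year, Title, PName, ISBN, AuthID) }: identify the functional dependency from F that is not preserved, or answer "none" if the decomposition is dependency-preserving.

AuthID → Year, Title lies within Book3.
Title, ISBN → Year lies within Book2.
Title, AuthID → PName, ISBN lies within Book3.
ISBN → AuthID lies within Book3.
AName → AuthID: restricted closure across fragments reaches AuthID.
Every dependency is enforceable on the fragments, so the decomposition is dependency-preserving.

none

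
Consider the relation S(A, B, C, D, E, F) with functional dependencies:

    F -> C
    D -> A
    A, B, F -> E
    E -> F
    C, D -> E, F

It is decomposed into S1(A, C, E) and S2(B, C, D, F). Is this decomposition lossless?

Common attributes: S1 ∩ S2 = {C}.
No dependency enlarges {C}, so (C)⁺ = {C}.
The closure contains neither all of S1 = {A, C, E} nor all of S2 = {B, C, D, F}, so the common attributes are not a superkey of either fragment. The join is lossy.

No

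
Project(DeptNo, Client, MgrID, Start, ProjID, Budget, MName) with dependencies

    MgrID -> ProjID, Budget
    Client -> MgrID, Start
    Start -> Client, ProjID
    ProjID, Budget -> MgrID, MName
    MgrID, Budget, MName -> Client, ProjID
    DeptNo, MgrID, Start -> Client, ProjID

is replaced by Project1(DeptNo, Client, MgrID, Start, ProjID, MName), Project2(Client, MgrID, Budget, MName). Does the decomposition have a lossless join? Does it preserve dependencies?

lossless but not dependency-preserving

Lossless test: (Client, MgrID, MName)⁺ = {Client, MgrID, Start, ProjID, Budget, MName}, which contains all of one fragment — lossless.
Dependency preservation: the restricted closure of {ProjID, Budget} across the fragments never reaches {MgrID, MName}, so ProjID, Budget → MgrID, MName cannot be enforced without a join — not preserved.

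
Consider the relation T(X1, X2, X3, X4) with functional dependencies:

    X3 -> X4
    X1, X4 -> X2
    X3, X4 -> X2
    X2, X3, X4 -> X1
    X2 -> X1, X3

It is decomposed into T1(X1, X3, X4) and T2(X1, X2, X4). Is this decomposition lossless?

Yes

Common attributes: T1 ∩ T2 = {X1, X4}.
Closure of {X1, X4}: X1, X4 → X2 applies, adding X2; X2 → X1, X3 applies, adding X3. So (X1, X4)⁺ = {X1, X2, X3, X4}.
This closure contains every attribute of T1, so T1 ∩ T2 → T1. The join is lossless.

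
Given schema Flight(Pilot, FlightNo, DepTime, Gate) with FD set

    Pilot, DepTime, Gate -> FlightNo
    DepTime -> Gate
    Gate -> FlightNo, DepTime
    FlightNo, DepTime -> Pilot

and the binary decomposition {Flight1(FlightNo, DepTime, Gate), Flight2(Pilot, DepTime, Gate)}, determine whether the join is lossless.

Yes

Common attributes: Flight1 ∩ Flight2 = {DepTime, Gate}.
Closure of {DepTime, Gate}: Gate → FlightNo, DepTime applies, adding FlightNo; FlightNo, DepTime → Pilot applies, adding Pilot. So (DepTime, Gate)⁺ = {Pilot, FlightNo, DepTime, Gate}.
This closure contains every attribute of Flight1, so Flight1 ∩ Flight2 → Flight1. The join is lossless.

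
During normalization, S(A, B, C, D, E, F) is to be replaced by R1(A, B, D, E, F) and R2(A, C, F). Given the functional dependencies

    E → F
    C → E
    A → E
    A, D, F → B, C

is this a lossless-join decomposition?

No

Common attributes: R1 ∩ R2 = {A, F}.
Closure of {A, F}: A → E applies, adding E. So (A, F)⁺ = {A, E, F}.
The closure contains neither all of R1 = {A, B, D, E, F} nor all of R2 = {A, C, F}, so the common attributes are not a superkey of either fragment. The join is lossy.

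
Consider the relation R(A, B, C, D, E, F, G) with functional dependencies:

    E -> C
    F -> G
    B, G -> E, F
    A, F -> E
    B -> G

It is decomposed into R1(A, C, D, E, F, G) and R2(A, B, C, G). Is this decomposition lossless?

Common attributes: R1 ∩ R2 = {A, C, G}.
No dependency enlarges {A, C, G}, so (A, C, G)⁺ = {A, C, G}.
The closure contains neither all of R1 = {A, C, D, E, F, G} nor all of R2 = {A, B, C, G}, so the common attributes are not a superkey of either fragment. The join is lossy.

No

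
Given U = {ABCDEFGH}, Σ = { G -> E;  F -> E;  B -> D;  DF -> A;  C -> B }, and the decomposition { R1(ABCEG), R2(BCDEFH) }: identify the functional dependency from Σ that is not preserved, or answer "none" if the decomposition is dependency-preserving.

Check DF → A: no single fragment contains all of {ADF}, and the restricted closure of {DF} across the fragments never reaches {A}.
G → E is preserved.
F → E is preserved.
B → D is preserved.
C → B is preserved.

DF -> A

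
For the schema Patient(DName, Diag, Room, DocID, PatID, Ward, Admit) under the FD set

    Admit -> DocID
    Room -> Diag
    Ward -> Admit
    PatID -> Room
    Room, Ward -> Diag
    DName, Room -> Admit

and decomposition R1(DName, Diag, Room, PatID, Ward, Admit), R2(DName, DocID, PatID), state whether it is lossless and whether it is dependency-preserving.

lossless but not dependency-preserving

Lossless test: (DName, PatID)⁺ = {DName, Diag, Room, DocID, PatID, Admit}, which contains all of one fragment — lossless.
Dependency preservation: the restricted closure of {Admit} across the fragments never reaches {DocID}, so Admit → DocID cannot be enforced without a join — not preserved.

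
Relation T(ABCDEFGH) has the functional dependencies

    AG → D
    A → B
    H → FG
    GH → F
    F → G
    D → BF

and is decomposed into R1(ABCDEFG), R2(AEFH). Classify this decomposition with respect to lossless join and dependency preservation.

Lossless test: (AEF)⁺ = {ABDEFG}, which is a superkey of neither fragment — lossy.
Dependency preservation: H → FG; GH → F are not contained in any single fragment, but the restricted closure of each left-hand side across the fragments still reaches the right-hand side; the remaining FDs each lie inside some fragment. All dependencies are preserved.

lossy but dependency-preserving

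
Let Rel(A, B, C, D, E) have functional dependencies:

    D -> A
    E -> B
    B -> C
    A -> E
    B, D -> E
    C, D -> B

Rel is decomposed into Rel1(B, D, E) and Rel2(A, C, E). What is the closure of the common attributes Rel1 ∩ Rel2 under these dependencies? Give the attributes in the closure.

B, C, E

Rel1 ∩ Rel2 = {E}.
E → B applies, adding B
B → C applies, adding C
Closure: {B, C, E}.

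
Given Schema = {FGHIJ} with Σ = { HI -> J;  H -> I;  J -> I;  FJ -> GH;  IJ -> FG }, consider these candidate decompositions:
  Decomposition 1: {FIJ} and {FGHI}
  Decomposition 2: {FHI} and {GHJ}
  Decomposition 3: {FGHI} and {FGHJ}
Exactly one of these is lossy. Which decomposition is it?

Decomposition 1

Decomposition 1: common = {FI}, closure = {FI} → lossy.
Decomposition 2: common = {H}, closure = {FGHIJ} → lossless.
Decomposition 3: common = {FGH}, closure = {FGHIJ} → lossless.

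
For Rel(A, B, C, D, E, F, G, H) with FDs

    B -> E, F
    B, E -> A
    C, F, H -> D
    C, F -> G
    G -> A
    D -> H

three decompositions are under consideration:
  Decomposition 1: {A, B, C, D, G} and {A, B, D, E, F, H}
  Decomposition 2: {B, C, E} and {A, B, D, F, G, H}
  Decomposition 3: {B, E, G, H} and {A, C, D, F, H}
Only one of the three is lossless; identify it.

Decomposition 1: common = {A, B, D}, closure = {A, B, D, E, F, H} → lossless.
Decomposition 2: common = {B}, closure = {A, B, E, F} → lossy.
Decomposition 3: common = {H}, closure = {H} → lossy.

Decomposition 1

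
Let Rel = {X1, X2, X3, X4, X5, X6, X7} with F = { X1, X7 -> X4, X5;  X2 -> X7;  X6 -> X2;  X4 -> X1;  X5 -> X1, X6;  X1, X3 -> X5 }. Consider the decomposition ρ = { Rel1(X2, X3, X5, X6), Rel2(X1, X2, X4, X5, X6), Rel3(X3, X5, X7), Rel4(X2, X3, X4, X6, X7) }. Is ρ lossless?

Yes

Chase test. Columns are X1, X2, X3, X4, X5, X6, X7; row i has aⱼ where attribute j ∈ Reli, else bᵢⱼ.
Initial tableau (one row per fragment):
  row 1: b11 a2 a3 b14 a5 a6 b17
  row 2: a1 a2 b23 a4 a5 a6 b27
  row 3: b31 b32 a3 b34 a5 b36 a7
  row 4: b41 a2 a3 a4 b45 a6 a7
Rows 1 and 2 agree on X2; apply X2→X7 and equate their X7 entries.
Rows 1 and 4 agree on X2; apply X2→X7 and equate their X7 entries.
Rows 2 and 4 agree on X4; apply X4→X1 and equate their X1 entries.
Rows 1 and 2 agree on X5; apply X5→X1, X6 and equate their X1, X6 entries.
Rows 1 and 3 agree on X5; apply X5→X1, X6 and equate their X1, X6 entries.
Rows 1 and 4 agree on X1, X3; apply X1, X3→X5 and equate their X5 entries.
Rows 1 and 2 agree on X1, X7; apply X1, X7→X4, X5 and equate their X4, X5 entries.
Rows 1 and 3 agree on X1, X7; apply X1, X7→X4, X5 and equate their X4, X5 entries.
Rows 1 and 3 agree on X6; apply X6→X2 and equate their X2 entries.
Row 1 is now all distinguished symbols — the join is lossless.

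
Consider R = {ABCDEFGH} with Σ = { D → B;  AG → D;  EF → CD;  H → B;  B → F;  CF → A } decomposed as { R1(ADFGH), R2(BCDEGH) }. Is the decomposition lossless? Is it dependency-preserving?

lossy and not dependency-preserving

Lossless test: (DGH)⁺ = {BDFGH}, which is a superkey of neither fragment — lossy.
Dependency preservation: the restricted closure of {EF} across the fragments never reaches {CD}, so EF → CD cannot be enforced without a join — not preserved.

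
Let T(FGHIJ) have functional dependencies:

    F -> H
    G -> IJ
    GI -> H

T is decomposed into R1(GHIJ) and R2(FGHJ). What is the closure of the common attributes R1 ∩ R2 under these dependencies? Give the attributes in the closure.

R1 ∩ R2 = {GHJ}.
G → IJ applies, adding I
Closure: {GHIJ}.

GHIJ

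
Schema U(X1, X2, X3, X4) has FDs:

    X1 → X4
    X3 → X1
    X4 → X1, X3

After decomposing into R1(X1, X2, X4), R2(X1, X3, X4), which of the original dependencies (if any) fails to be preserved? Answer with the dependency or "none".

X1 → X4 lies within R1.
X3 → X1 lies within R2.
X4 → X1, X3 lies within R2.
Every dependency is enforceable on the fragments, so the decomposition is dependency-preserving.

none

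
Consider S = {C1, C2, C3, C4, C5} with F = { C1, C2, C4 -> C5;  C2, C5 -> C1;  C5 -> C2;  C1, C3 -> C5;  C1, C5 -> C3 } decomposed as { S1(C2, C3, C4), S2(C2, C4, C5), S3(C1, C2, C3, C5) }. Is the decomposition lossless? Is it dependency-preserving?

lossless but not dependency-preserving

Lossless test (chase): Rows 2 and 3 agree on C2, C5; apply C2, C5→C1 and equate their C1 entries. Rows 2 and 3 agree on C1, C5; apply C1, C5→C3 and equate their C3 entries. Row 2 is now all distinguished symbols — the join is lossless.
Dependency preservation: the restricted closure of {C1, C2, C4} across the fragments never reaches {C5}, so C1, C2, C4 → C5 cannot be enforced without a join — not preserved.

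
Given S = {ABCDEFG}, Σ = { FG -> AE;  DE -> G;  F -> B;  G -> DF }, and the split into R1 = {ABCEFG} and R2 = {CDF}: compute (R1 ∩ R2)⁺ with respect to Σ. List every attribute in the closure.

R1 ∩ R2 = {CF}.
F → B applies, adding B
Closure: {BCF}.

BCF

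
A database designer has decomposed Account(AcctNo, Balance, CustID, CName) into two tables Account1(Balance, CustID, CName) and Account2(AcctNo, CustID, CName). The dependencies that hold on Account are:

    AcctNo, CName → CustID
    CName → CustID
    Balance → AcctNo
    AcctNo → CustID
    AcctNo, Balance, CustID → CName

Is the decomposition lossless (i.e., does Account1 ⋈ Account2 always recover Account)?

No

Common attributes: Account1 ∩ Account2 = {CustID, CName}.
No dependency enlarges {CustID, CName}, so (CustID, CName)⁺ = {CustID, CName}.
The closure contains neither all of Account1 = {Balance, CustID, CName} nor all of Account2 = {AcctNo, CustID, CName}, so the common attributes are not a superkey of either fragment. The join is lossy.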